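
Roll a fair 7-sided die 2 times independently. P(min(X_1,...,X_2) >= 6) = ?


P(min >= 6) = P(all X_i >= 6) = (P(X_1 >= 6))^2
= (2/7)^2 = 4/49

4/49


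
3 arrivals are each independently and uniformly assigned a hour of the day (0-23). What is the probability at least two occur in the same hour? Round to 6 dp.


P(all different) = prod((24-i)/24 for i=0..2) = 0.878472
P(at least one match) = 1 - 0.878472 = 0.121528

0.121528


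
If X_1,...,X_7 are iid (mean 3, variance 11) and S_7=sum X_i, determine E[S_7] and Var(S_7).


E[S_n] = n*mu = 7*3 = 21
Var(S_n) = n*sigma^2 = 7*11 = 77

E[S_7]=21, Var(S_7)=77


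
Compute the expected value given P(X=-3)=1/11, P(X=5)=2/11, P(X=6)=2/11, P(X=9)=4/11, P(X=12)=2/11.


E[X] = sum(x * P(x))
= -3*1/11 + 5*2/11 + 6*2/11 + 9*4/11 + 12*2/11
= 79/11

79/11


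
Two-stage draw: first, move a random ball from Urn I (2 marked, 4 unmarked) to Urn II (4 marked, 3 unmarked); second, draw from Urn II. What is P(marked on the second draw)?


P(transfer marked) = 2/6 = 1/3; P(transfer unmarked) = 2/3
If marked transferred: Urn II has 5 marked of 8, so P(marked|marked moved) = 5/8
If unmarked transferred: Urn II has 4 marked of 8, so P(marked|unmarked moved) = 1/2
By total probability: P(marked) = 1/3*5/8 + 2/3*1/2 = 13/24

13/24


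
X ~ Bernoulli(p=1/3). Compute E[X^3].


For Bernoulli: X in {0,1}
E[X^3] = 0^3*(1-1/3) + 1^3*1/3 = 1/3

1/3


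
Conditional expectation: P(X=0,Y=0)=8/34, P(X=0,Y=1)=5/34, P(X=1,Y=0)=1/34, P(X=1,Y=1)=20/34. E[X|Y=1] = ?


P(Y=1) = 25/34
E[X|Y=1] = (0*5 + 1*20)/25 = 20/25 = 4/5

4/5


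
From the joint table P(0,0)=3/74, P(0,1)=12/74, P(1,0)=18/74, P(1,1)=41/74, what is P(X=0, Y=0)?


Read from table: P(X=0, Y=0) = 3/74

3/74


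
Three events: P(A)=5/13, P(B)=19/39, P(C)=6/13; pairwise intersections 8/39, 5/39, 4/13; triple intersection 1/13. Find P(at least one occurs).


P(A∪B∪C) = P(A)+P(B)+P(C) - P(AB)-P(AC)-P(BC) + P(ABC)
= 5/13+19/39+6/13 - 8/39-5/39-4/13 + 1/13
= 10/13

10/13


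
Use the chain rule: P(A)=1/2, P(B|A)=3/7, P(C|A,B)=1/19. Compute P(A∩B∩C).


P(A∩B∩C) = P(A) * P(B|A) * P(C|A∩B)
= 1/2 * 3/7 * 1/19
= 3/14 * 1/19 = 3/266

3/266


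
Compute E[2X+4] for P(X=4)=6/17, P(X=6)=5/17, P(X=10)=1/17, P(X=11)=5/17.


E[2X+4] = sum(g(x)*P(x))
= 12*6/17 + 16*5/17 + 24*1/17 + 26*5/17
= 18

18


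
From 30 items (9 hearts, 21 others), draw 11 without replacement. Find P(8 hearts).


P(X=8) = C(9,8)*C(21,3) / C(30,11)
= 9*1330 / 54627300
= 11970/54627300 = 19/86710

19/86710


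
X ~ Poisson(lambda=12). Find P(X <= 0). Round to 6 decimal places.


P(X<=0) = e^(-12)*12^0/0!
≈ 0.0000061442
≈ 0.000006

0.000006


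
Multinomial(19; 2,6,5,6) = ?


19! = 121645100408832000
Denominator: 2!=2 * 6!=720 * 5!=120 * 6!=720
Coefficient = 121645100408832000 / 124416000 = 977728752

977728752


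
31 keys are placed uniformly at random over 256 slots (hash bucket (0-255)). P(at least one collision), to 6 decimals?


P(all different) = prod((256-i)/256 for i=0..30) = 0.150593
P(at least one match) = 1 - 0.150593 = 0.849407

0.849407


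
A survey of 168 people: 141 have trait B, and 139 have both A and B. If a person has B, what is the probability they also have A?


P(A|B) = P(A∩B)/P(B) = (139/168)/(141/168) = 139/141

139/141


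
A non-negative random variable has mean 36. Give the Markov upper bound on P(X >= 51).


Markov: P(X >= a) <= E[X]/a
P(X >= 51) <= 36/51 = 12/17

12/17


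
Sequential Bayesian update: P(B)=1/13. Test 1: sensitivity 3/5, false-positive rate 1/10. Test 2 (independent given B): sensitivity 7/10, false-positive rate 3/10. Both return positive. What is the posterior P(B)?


After test 1: P(+) = 3/5*1/13 + 1/10*12/13 = 9/65
P(B|+) = (3/65)/(9/65) = 1/3
After test 2 (use post1 as new prior): P(+) = 7/10*1/3 + 3/10*2/3 = 13/30
P(B|+,+) = (7/30)/(13/30) = 7/13

7/13


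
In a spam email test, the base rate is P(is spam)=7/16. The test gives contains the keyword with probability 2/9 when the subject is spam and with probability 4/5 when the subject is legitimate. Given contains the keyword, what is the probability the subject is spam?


P(A) = P(A|B)P(B) + P(A|B')P(B') = 2/9*7/16 + 4/5*9/16 = 197/360
P(B|A) = P(A|B)P(B)/P(A) = (7/72)/(197/360) = 35/197

35/197


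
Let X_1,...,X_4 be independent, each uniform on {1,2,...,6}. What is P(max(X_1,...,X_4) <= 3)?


P(max <= 3) = P(all X_i <= 3) = (P(X_1 <= 3))^4
= (3/6)^4 = (1/2)^4 = 1/16

1/16


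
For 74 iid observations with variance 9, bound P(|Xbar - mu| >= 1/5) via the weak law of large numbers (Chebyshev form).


Var(Xbar) = Var(X)/n = 9/74
Chebyshev: P(|Xbar-mu| >= 1/5) <= Var(Xbar)/(1/5)^2 = (9/74)/(1/25) = 225/74
Bound exceeds 1, so trivial bound: 1

1


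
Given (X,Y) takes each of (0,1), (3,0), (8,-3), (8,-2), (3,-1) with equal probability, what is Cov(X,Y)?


E[X]=22/5, E[Y]=-1, E[XY]=-43/5
Cov(X,Y) = E[XY] - E[X]E[Y] = -43/5 - 22/5*-1 = -21/5

-21/5


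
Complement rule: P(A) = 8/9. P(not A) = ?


P(A') = 1 - P(A) = 1 - 8/9 = 1/9

1/9


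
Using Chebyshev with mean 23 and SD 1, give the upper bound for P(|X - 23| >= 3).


k = 3/1 = 3
Chebyshev: P(|X-mu| >= k*sigma) <= 1/k^2 = 1/3^2 = 1/9

1/9


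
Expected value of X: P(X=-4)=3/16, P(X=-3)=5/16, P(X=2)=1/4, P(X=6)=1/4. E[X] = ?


E[X] = sum(x * P(x))
= -4*3/16 - 3*5/16 + 2*1/4 + 6*1/4
= 5/16

5/16


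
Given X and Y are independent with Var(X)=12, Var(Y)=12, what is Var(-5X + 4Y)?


Independence => Cov(X,Y)=0
Var(-5X + 4Y) = (-5)^2*Var(X) + 4^2*Var(Y)
= 25*12 + 16*12 = 492

492


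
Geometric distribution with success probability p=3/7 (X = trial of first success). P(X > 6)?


P(X > 6) = P(first 6 trials all fail) = (1-p)^6 = (4/7)^6 = 4096/117649

4096/117649


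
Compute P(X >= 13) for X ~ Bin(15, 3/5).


P(X>=13) = P(X=13) + P(X=14) + P(X=15)
= 133923132/6103515625 + 28697814/6103515625 + 14348907/30517578125
= 827453637/30517578125

827453637/30517578125


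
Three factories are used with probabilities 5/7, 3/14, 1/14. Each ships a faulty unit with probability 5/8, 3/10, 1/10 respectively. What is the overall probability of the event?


P(A) = P(A|B1)P(B1) + P(A|B2)P(B2) + P(A|B3)P(B3)
= 5/8*5/7 + 3/10*3/14 + 1/10*1/14
= 25/56 + 9/140 + 1/140 = 29/56

29/56


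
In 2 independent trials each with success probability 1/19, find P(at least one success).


P(at least one) = 1 - P(none)
P(none) = (1 - 1/19)^2 = (18/19)^2 = 324/361
P(at least one) = 1 - 324/361 = 37/361

37/361


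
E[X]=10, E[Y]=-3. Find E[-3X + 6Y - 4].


E[-3X + 6Y - 4] = -3*E[X] + 6*E[Y] - 4
= (-3)*(10) + (6)*(-3) + (-4)
= -30 - 18 - 4 = -52

-52


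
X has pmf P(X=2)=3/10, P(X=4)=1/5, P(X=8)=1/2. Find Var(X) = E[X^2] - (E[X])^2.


E[X] = 27/5, E[X^2] = 182/5
Var(X) = E[X^2] - (E[X])^2 = 182/5 - (27/5)^2 = 181/25

181/25


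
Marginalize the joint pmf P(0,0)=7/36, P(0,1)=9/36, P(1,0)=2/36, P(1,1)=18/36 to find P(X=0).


P(X=0) = P(0,0)+P(0,1) = 7/36 + 9/36 = 16/36 = 4/9

4/9


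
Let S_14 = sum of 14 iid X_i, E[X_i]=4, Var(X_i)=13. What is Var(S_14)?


By independence, Var(S_n) = n*Var(X_1) = 14*13 = 182

182


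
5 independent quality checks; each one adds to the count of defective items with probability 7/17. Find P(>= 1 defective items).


P(at least one) = 1 - P(none)
P(none) = (1 - 7/17)^5 = (10/17)^5 = 100000/1419857
P(at least one) = 1 - 100000/1419857 = 1319857/1419857

1319857/1419857


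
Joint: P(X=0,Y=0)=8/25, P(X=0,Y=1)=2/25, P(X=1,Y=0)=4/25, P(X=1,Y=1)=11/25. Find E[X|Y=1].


P(Y=1) = 13/25
E[X|Y=1] = (0*2 + 1*11)/13 = 11/13

11/13


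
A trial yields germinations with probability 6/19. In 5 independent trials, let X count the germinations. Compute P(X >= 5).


P(X>=5) = P(X=5)
= 7776/2476099
= 7776/2476099

7776/2476099


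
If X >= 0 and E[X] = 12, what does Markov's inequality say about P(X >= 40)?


Markov: P(X >= a) <= E[X]/a
P(X >= 40) <= 12/40 = 3/10

3/10


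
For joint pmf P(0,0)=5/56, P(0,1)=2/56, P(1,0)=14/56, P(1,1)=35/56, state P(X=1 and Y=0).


Read from table: P(X=1, Y=0) = 14/56 = 1/4

1/4


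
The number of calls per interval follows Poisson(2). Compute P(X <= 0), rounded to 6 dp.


P(X<=0) = e^(-2)*2^0/0!
≈ 0.1353352832
≈ 0.135335

0.135335


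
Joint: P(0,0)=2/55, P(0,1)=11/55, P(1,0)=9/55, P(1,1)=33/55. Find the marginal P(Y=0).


P(Y=0) = P(0,0)+P(1,0) = 2/55 + 9/55 = 11/55 = 1/5

1/5


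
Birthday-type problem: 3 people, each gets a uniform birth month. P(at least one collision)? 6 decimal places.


P(all different) = prod((12-i)/12 for i=0..2) = 0.763889
P(at least one match) = 1 - 0.763889 = 0.236111

0.236111


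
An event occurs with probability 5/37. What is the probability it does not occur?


P(A') = 1 - P(A) = 1 - 5/37 = 32/37

32/37


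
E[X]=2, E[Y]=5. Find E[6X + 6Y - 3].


E[6X + 6Y - 3] = 6*E[X] + 6*E[Y] - 3
= (6)*(2) + (6)*(5) + (-3)
= 12 + 30 - 3 = 39

39


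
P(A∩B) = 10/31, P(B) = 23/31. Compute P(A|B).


P(A|B) = P(A∩B)/P(B) = (10/31)/(23/31) = 10/23

10/23


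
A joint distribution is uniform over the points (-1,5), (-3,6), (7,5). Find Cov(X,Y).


E[X]=1, E[Y]=16/3, E[XY]=4
Cov(X,Y) = E[XY] - E[X]E[Y] = 4 - 1*16/3 = -4/3

-4/3


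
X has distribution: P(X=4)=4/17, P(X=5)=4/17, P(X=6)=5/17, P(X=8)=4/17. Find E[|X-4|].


E[|X-4|] = sum(g(x)*P(x))
= 0*4/17 + 1*4/17 + 2*5/17 + 4*4/17
= 30/17

30/17


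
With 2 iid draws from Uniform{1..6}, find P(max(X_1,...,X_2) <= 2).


P(max <= 2) = P(all X_i <= 2) = (P(X_1 <= 2))^2
= (2/6)^2 = (1/3)^2 = 1/9

1/9


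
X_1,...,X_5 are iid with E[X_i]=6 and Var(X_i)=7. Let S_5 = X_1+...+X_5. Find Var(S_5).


By independence, Var(S_n) = n*Var(X_1) = 5*7 = 35

35


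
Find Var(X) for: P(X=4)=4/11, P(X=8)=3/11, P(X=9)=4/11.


E[X] = 76/11, E[X^2] = 580/11
Var(X) = E[X^2] - (E[X])^2 = 580/11 - (76/11)^2 = 604/121

604/121


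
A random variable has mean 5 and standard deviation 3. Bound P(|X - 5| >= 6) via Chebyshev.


k = 6/3 = 2
Chebyshev: P(|X-mu| >= k*sigma) <= 1/k^2 = 1/2^2 = 1/4

1/4


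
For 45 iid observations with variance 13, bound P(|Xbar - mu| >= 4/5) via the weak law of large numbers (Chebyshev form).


Var(Xbar) = Var(X)/n = 13/45
Chebyshev: P(|Xbar-mu| >= 4/5) <= Var(Xbar)/(4/5)^2 = (13/45)/(16/25) = 65/144

65/144


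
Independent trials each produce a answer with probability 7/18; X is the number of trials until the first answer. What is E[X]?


For geometric (trials until first success), E[X] = 1/p = 1/(7/18) = 18/7

18/7


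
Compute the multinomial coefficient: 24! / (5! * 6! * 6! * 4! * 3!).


24! = 620448401733239439360000
Denominator: 5!=120 * 6!=720 * 6!=720 * 4!=24 * 3!=6
Coefficient = 620448401733239439360000 / 8957952000 = 69262304791680

69262304791680


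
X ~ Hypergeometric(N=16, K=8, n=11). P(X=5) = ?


P(X=5) = C(8,5)*C(8,6) / C(16,11)
= 56*28 / 4368
= 1568/4368 = 14/39

14/39


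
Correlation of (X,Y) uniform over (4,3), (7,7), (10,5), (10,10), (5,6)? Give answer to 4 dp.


Cov(X,Y) = 3.5600, Var(X) = 6.1600, Var(Y) = 5.3600
rho = Cov/(sqrt(VarX)*sqrt(VarY)) = 0.6196

0.6196


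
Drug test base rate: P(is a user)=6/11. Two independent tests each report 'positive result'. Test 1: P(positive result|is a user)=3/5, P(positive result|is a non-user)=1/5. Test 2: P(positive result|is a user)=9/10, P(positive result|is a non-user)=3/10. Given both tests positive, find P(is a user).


After test 1: P(+) = 3/5*6/11 + 1/5*5/11 = 23/55
P(B|+) = (18/55)/(23/55) = 18/23
After test 2 (use post1 as new prior): P(+) = 9/10*18/23 + 3/10*5/23 = 177/230
P(B|+,+) = (81/115)/(177/230) = 54/59

54/59


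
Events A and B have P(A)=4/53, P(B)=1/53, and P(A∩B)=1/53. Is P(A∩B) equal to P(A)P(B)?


P(A)*P(B) = 4/53*1/53 = 4/2809
P(A∩B) = 1/53 != 4/2809, so not independent

No, A and B are not independent


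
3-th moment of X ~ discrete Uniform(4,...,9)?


E[X^3] = (1/6) * sum(x^3 for x=4..9)
= 1989/6 = 663/2

663/2


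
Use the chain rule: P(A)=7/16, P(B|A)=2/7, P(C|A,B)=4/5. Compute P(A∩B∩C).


P(A∩B∩C) = P(A) * P(B|A) * P(C|A∩B)
= 7/16 * 2/7 * 4/5
= 1/8 * 4/5 = 1/10

1/10


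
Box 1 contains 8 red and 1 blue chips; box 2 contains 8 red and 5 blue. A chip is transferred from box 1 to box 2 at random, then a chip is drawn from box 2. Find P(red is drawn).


P(transfer red) = 8/9; P(transfer blue) = 1/9
If red transferred: Urn II has 9 red of 14, so P(red|red moved) = 9/14
If blue transferred: Urn II has 8 red of 14, so P(red|blue moved) = 4/7
By total probability: P(red) = 8/9*9/14 + 1/9*4/7 = 40/63

40/63


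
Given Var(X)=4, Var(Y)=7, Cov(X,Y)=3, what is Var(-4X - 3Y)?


Var(-4X - 3Y) = (-4)^2*Var(X) + (-3)^2*Var(Y) + 2*(-4)*(-3)*Cov(X,Y)
= 16*4 + 9*7 + 24*3
= 64 + 63 + 72 = 199

199


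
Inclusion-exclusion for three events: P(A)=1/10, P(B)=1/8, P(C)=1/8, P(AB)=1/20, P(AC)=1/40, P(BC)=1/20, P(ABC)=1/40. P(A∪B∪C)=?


P(A∪B∪C) = P(A)+P(B)+P(C) - P(AB)-P(AC)-P(BC) + P(ABC)
= 1/10+1/8+1/8 - 1/20-1/40-1/20 + 1/40
= 1/4

1/4


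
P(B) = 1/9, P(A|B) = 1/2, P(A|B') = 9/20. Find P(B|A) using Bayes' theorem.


P(A) = P(A|B)P(B) + P(A|B')P(B') = 1/2*1/9 + 9/20*8/9 = 41/90
P(B|A) = P(A|B)P(B)/P(A) = (1/18)/(41/90) = 5/41

5/41


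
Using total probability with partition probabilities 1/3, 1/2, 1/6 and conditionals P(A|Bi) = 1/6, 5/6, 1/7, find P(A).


P(A) = P(A|B1)P(B1) + P(A|B2)P(B2) + P(A|B3)P(B3)
= 1/6*1/3 + 5/6*1/2 + 1/7*1/6
= 1/18 + 5/12 + 1/42 = 125/252

125/252


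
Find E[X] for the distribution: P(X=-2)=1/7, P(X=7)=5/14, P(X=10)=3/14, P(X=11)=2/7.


E[X] = sum(x * P(x))
= -2*1/7 + 7*5/14 + 10*3/14 + 11*2/7
= 15/2

15/2


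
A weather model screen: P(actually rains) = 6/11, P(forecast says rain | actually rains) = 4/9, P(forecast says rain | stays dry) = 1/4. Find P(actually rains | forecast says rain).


P(A) = P(A|B)P(B) + P(A|B')P(B') = 4/9*6/11 + 1/4*5/11 = 47/132
P(B|A) = P(A|B)P(B)/P(A) = (8/33)/(47/132) = 32/47

32/47


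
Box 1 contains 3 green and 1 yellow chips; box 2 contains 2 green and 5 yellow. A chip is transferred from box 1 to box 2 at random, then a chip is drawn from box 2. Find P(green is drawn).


P(transfer green) = 3/4; P(transfer yellow) = 1/4
If green transferred: Urn II has 3 green of 8, so P(green|green moved) = 3/8
If yellow transferred: Urn II has 2 green of 8, so P(green|yellow moved) = 1/4
By total probability: P(green) = 3/4*3/8 + 1/4*1/4 = 11/32

11/32


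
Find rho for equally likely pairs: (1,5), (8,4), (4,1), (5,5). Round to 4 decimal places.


Cov(X,Y) = -0.3750, Var(X) = 6.2500, Var(Y) = 2.6875
rho = Cov/(sqrt(VarX)*sqrt(VarY)) = -0.0915

-0.0915


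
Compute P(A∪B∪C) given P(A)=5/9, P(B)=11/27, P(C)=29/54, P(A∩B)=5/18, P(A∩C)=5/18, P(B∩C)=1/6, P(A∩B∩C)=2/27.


P(A∪B∪C) = P(A)+P(B)+P(C) - P(AB)-P(AC)-P(BC) + P(ABC)
= 5/9+11/27+29/54 - 5/18-5/18-1/6 + 2/27
= 23/27

23/27


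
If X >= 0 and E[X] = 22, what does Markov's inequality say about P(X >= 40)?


Markov: P(X >= a) <= E[X]/a
P(X >= 40) <= 22/40 = 11/20

11/20


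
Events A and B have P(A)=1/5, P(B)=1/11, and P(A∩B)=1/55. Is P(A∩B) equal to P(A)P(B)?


P(A)*P(B) = 1/5*1/11 = 1/55
P(A∩B) = 1/55, which equals P(A)P(B), so independent

Yes, A and B are independent


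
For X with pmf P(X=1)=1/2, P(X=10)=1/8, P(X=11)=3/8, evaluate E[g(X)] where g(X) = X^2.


E[X^2] = sum(g(x)*P(x))
= 1*1/2 + 100*1/8 + 121*3/8
= 467/8

467/8


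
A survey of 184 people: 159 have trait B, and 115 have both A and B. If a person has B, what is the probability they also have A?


P(A|B) = P(A∩B)/P(B) = (115/184)/(159/184) = 115/159

115/159


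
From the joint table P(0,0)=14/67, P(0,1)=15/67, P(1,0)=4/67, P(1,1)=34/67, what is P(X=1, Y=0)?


Read from table: P(X=1, Y=0) = 4/67

4/67


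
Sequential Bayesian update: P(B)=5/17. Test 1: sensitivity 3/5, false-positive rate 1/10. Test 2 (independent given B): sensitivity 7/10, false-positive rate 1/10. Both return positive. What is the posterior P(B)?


After test 1: P(+) = 3/5*5/17 + 1/10*12/17 = 21/85
P(B|+) = (3/17)/(21/85) = 5/7
After test 2 (use post1 as new prior): P(+) = 7/10*5/7 + 1/10*2/7 = 37/70
P(B|+,+) = (1/2)/(37/70) = 35/37

35/37


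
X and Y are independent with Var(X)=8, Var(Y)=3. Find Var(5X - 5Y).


Independence => Cov(X,Y)=0
Var(5X - 5Y) = 5^2*Var(X) + (-5)^2*Var(Y)
= 25*8 + 25*3 = 275

275


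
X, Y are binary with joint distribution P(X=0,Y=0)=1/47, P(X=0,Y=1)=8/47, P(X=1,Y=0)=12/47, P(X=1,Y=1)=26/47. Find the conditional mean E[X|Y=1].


P(Y=1) = 34/47
E[X|Y=1] = (0*8 + 1*26)/34 = 26/34 = 13/17

13/17


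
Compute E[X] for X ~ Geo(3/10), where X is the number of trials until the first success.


For geometric (trials until first success), E[X] = 1/p = 1/(3/10) = 10/3

10/3


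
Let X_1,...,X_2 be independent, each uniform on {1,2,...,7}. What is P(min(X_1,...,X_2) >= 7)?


P(min >= 7) = P(all X_i >= 7) = (P(X_1 >= 7))^2
= (1/7)^2 = 1/49

1/49


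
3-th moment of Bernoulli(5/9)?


For Bernoulli: X in {0,1}
E[X^3] = 0^3*(1-5/9) + 1^3*5/9 = 5/9

5/9


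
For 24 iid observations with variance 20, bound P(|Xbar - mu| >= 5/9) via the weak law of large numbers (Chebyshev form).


Var(Xbar) = Var(X)/n = 20/24
Chebyshev: P(|Xbar-mu| >= 5/9) <= Var(Xbar)/(5/9)^2 = (5/6)/(25/81) = 27/10
Bound exceeds 1, so trivial bound: 1

1


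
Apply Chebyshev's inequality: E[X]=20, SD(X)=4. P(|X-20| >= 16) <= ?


k = 16/4 = 4
Chebyshev: P(|X-mu| >= k*sigma) <= 1/k^2 = 1/4^2 = 1/16

1/16


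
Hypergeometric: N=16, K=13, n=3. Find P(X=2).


P(X=2) = C(13,2)*C(3,1) / C(16,3)
= 78*3 / 560
= 234/560 = 117/280

117/280


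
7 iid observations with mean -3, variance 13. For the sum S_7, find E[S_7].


E[S_n] = n*E[X_1] = 7*-3 = -21

-21


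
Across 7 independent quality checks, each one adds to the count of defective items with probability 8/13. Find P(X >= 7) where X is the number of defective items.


P(X>=7) = P(X=7)
= 2097152/62748517
= 2097152/62748517

2097152/62748517


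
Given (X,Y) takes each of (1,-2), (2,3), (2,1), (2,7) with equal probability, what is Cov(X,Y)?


E[X]=7/4, E[Y]=9/4, E[XY]=5
Cov(X,Y) = E[XY] - E[X]E[Y] = 5 - 7/4*9/4 = 17/16

17/16


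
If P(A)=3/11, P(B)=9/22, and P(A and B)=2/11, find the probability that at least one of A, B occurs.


P(A∪B) = P(A) + P(B) - P(A∩B)
= 3/11 + 9/22 - 2/11 = 1/2

1/2


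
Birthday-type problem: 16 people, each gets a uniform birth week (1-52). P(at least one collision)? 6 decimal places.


P(all different) = prod((52-i)/52 for i=0..15) = 0.075868
P(at least one match) = 1 - 0.075868 = 0.924132

0.924132


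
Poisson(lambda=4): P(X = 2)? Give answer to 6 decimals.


P(X=2) = e^(-4) * 4^2 / 2!
≈ 0.01831563889 * 16 / 2
≈ 0.146525

0.146525


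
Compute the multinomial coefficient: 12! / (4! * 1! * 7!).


12! = 479001600
Denominator: 4!=24 * 1!=1 * 7!=5040
Coefficient = 479001600 / 120960 = 3960

3960


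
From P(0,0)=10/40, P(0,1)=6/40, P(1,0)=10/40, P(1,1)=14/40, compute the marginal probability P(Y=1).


P(Y=1) = P(0,1)+P(1,1) = 6/40 + 14/40 = 20/40 = 1/2

1/2


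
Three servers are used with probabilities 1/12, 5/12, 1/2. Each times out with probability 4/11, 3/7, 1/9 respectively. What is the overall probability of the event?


P(A) = P(A|B1)P(B1) + P(A|B2)P(B2) + P(A|B3)P(B3)
= 4/11*1/12 + 3/7*5/12 + 1/9*1/2
= 1/33 + 5/28 + 1/18 = 733/2772

733/2772


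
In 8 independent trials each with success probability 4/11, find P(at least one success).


P(at least one) = 1 - P(none)
P(none) = (1 - 4/11)^8 = (7/11)^8 = 5764801/214358881
P(at least one) = 1 - 5764801/214358881 = 208594080/214358881

208594080/214358881


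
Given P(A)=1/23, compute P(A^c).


P(A') = 1 - P(A) = 1 - 1/23 = 22/23

22/23


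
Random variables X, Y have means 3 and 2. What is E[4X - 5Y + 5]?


E[4X - 5Y + 5] = 4*E[X] - 5*E[Y] + 5
= (4)*(3) + (-5)*(2) + (5)
= 12 - 10 + 5 = 7

7


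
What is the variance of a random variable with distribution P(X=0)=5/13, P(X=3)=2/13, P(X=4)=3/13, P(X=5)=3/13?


E[X] = 33/13, E[X^2] = 141/13
Var(X) = E[X^2] - (E[X])^2 = 141/13 - (33/13)^2 = 744/169

744/169


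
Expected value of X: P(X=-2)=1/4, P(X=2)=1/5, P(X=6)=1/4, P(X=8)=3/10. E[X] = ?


E[X] = sum(x * P(x))
= -2*1/4 + 2*1/5 + 6*1/4 + 8*3/10
= 19/5

19/5


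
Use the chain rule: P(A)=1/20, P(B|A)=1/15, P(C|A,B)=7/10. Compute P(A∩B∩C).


P(A∩B∩C) = P(A) * P(B|A) * P(C|A∩B)
= 1/20 * 1/15 * 7/10
= 1/300 * 7/10 = 7/3000

7/3000


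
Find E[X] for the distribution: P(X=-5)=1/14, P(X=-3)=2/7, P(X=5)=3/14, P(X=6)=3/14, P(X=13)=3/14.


E[X] = sum(x * P(x))
= -5*1/14 - 3*2/7 + 5*3/14 + 6*3/14 + 13*3/14
= 55/14

55/14


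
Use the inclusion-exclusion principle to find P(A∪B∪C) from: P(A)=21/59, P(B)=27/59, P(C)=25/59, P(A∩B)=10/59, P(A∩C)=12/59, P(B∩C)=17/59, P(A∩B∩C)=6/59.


P(A∪B∪C) = P(A)+P(B)+P(C) - P(AB)-P(AC)-P(BC) + P(ABC)
= 21/59+27/59+25/59 - 10/59-12/59-17/59 + 6/59
= 40/59

40/59


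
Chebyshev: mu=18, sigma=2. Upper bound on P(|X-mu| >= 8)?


k = 8/2 = 4
Chebyshev: P(|X-mu| >= k*sigma) <= 1/k^2 = 1/4^2 = 1/16

1/16


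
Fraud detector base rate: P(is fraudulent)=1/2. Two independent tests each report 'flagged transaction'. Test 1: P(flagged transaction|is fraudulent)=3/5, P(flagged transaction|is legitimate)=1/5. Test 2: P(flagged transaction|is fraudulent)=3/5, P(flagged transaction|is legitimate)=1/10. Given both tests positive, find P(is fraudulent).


After test 1: P(+) = 3/5*1/2 + 1/5*1/2 = 2/5
P(B|+) = (3/10)/(2/5) = 3/4
After test 2 (use post1 as new prior): P(+) = 3/5*3/4 + 1/10*1/4 = 19/40
P(B|+,+) = (9/20)/(19/40) = 18/19

18/19


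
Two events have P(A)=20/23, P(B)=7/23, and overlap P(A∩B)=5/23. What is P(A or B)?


P(A∪B) = P(A) + P(B) - P(A∩B)
= 20/23 + 7/23 - 5/23 = 22/23

22/23


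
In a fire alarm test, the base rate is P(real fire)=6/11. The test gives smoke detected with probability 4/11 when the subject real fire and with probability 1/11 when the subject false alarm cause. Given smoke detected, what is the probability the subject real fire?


P(A) = P(A|B)P(B) + P(A|B')P(B') = 4/11*6/11 + 1/11*5/11 = 29/121
P(B|A) = P(A|B)P(B)/P(A) = (24/121)/(29/121) = 24/29

24/29


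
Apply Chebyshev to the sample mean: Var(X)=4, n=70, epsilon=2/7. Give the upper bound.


Var(Xbar) = Var(X)/n = 4/70
Chebyshev: P(|Xbar-mu| >= 2/7) <= Var(Xbar)/(2/7)^2 = (2/35)/(4/49) = 7/10

7/10


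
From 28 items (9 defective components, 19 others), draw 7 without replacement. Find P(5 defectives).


P(X=5) = C(9,5)*C(19,2) / C(28,7)
= 126*171 / 1184040
= 21546/1184040 = 1197/65780

1197/65780


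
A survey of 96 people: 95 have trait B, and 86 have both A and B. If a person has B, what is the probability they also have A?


P(A|B) = P(A∩B)/P(B) = (86/96)/(95/96) = 86/95

86/95


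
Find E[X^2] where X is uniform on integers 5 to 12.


E[X^2] = (1/8) * sum(x^2 for x=5..12)
= 620/8 = 155/2

155/2


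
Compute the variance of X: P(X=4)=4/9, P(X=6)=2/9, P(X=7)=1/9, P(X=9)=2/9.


E[X] = 53/9, E[X^2] = 347/9
Var(X) = E[X^2] - (E[X])^2 = 347/9 - (53/9)^2 = 314/81

314/81


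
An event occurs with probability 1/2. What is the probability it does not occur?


P(A') = 1 - P(A) = 1 - 1/2 = 1/2

1/2


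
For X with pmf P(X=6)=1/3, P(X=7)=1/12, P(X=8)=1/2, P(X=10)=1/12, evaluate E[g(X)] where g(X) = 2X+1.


E[2X+1] = sum(g(x)*P(x))
= 13*1/3 + 15*1/12 + 17*1/2 + 21*1/12
= 95/6

95/6


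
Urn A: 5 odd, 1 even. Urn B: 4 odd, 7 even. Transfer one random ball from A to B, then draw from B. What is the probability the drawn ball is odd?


P(transfer odd) = 5/6; P(transfer even) = 1/6
If odd transferred: Urn II has 5 odd of 12, so P(odd|odd moved) = 5/12
If even transferred: Urn II has 4 odd of 12, so P(odd|even moved) = 1/3
By total probability: P(odd) = 5/6*5/12 + 1/6*1/3 = 29/72

29/72


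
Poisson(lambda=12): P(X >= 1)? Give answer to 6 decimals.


P(X>=1) = 1 - P(X<=0) = 1 - (e^(-12)*12^0/0!)
≈ 1 - 0.0000061442 = 0.9999938558
≈ 0.999994

0.999994


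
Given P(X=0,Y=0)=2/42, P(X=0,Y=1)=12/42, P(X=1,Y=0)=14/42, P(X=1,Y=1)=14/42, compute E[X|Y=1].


P(Y=1) = 26/42
E[X|Y=1] = (0*12 + 1*14)/26 = 14/26 = 7/13

7/13


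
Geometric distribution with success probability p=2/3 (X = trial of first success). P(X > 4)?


P(X > 4) = P(first 4 trials all fail) = (1-p)^4 = (1/3)^4 = 1/81

1/81


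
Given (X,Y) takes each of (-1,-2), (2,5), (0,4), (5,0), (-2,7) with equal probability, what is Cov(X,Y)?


E[X]=4/5, E[Y]=14/5, E[XY]=-2/5
Cov(X,Y) = E[XY] - E[X]E[Y] = -2/5 - 4/5*14/5 = -66/25

-66/25


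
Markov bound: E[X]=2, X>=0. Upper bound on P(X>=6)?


Markov: P(X >= a) <= E[X]/a
P(X >= 6) <= 2/6 = 1/3

1/3


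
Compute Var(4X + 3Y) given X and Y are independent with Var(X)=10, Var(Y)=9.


Independence => Cov(X,Y)=0
Var(4X + 3Y) = 4^2*Var(X) + 3^2*Var(Y)
= 16*10 + 9*9 = 241

241


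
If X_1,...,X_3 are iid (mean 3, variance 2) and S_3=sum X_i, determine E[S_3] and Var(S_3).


E[S_n] = n*mu = 3*3 = 9
Var(S_n) = n*sigma^2 = 3*2 = 6

E[S_3]=9, Var(S_3)=6


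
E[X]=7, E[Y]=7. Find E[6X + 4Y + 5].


E[6X + 4Y + 5] = 6*E[X] + 4*E[Y] + 5
= (6)*(7) + (4)*(7) + (5)
= 42 + 28 + 5 = 75

75


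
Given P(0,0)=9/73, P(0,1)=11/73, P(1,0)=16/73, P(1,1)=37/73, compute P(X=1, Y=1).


Read from table: P(X=1, Y=1) = 37/73

37/73


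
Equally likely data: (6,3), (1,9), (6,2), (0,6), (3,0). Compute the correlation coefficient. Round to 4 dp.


Cov(X,Y) = -5.0000, Var(X) = 6.1600, Var(Y) = 10.0000
rho = Cov/(sqrt(VarX)*sqrt(VarY)) = -0.6371

-0.6371


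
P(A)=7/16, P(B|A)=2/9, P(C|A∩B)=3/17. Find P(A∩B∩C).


P(A∩B∩C) = P(A) * P(B|A) * P(C|A∩B)
= 7/16 * 2/9 * 3/17
= 7/72 * 3/17 = 7/408

7/408


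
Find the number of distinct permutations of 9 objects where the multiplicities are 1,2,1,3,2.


9! = 362880
Denominator: 1!=1 * 2!=2 * 1!=1 * 3!=6 * 2!=2
Coefficient = 362880 / 24 = 15120

15120


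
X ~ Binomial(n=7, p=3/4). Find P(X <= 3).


P(X<=3) = P(X=0) + P(X=1) + P(X=2) + P(X=3)
= 1/16384 + 21/16384 + 189/16384 + 945/16384
= 289/4096

289/4096


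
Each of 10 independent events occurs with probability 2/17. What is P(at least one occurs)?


P(at least one) = 1 - P(none)
P(none) = (1 - 2/17)^10 = (15/17)^10 = 576650390625/2015993900449
P(at least one) = 1 - 576650390625/2015993900449 = 1439343509824/2015993900449

1439343509824/2015993900449


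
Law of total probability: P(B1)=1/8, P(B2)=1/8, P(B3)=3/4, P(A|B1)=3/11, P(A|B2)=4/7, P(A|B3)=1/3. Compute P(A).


P(A) = P(A|B1)P(B1) + P(A|B2)P(B2) + P(A|B3)P(B3)
= 3/11*1/8 + 4/7*1/8 + 1/3*3/4
= 3/88 + 1/14 + 1/4 = 219/616

219/616


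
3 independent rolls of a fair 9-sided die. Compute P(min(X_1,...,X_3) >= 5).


P(min >= 5) = P(all X_i >= 5) = (P(X_1 >= 5))^3
= (5/9)^3 = 125/729

125/729


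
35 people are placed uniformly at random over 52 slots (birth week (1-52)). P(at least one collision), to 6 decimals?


P(all different) = prod((52-i)/52 for i=0..34) = 0.000000
P(at least one match) = 1 - 0.000000 = 1.000000

1.000000


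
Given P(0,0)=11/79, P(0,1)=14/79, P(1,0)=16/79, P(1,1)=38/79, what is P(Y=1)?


P(Y=1) = P(0,1)+P(1,1) = 14/79 + 38/79 = 52/79

52/79


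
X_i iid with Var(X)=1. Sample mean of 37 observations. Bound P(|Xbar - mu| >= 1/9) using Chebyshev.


Var(Xbar) = Var(X)/n = 1/37
Chebyshev: P(|Xbar-mu| >= 1/9) <= Var(Xbar)/(1/9)^2 = (1/37)/(1/81) = 81/37
Bound exceeds 1, so trivial bound: 1

1


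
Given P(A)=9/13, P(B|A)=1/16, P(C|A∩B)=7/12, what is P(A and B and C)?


P(A∩B∩C) = P(A) * P(B|A) * P(C|A∩B)
= 9/13 * 1/16 * 7/12
= 9/208 * 7/12 = 21/832

21/832


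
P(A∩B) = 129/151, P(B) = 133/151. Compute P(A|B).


P(A|B) = P(A∩B)/P(B) = (129/151)/(133/151) = 129/133

129/133


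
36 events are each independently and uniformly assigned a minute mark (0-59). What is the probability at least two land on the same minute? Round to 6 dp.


P(all different) = prod((60-i)/60 for i=0..35) = 0.000001
P(at least one match) = 1 - 0.000001 = 0.999999

0.999999


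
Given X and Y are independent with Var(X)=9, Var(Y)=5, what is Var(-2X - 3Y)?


Independence => Cov(X,Y)=0
Var(-2X - 3Y) = (-2)^2*Var(X) + (-3)^2*Var(Y)
= 4*9 + 9*5 = 81

81


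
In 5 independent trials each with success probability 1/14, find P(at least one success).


P(at least one) = 1 - P(none)
P(none) = (1 - 1/14)^5 = (13/14)^5 = 371293/537824
P(at least one) = 1 - 371293/537824 = 166531/537824

166531/537824


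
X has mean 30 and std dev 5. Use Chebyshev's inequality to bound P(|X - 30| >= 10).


k = 10/5 = 2
Chebyshev: P(|X-mu| >= k*sigma) <= 1/k^2 = 1/2^2 = 1/4

1/4


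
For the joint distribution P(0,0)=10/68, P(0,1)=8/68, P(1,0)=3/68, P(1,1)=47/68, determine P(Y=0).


P(Y=0) = P(0,0)+P(1,0) = 10/68 + 3/68 = 13/68

13/68


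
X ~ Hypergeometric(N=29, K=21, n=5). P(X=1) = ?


P(X=1) = C(21,1)*C(8,4) / C(29,5)
= 21*70 / 118755
= 1470/118755 = 14/1131

14/1131


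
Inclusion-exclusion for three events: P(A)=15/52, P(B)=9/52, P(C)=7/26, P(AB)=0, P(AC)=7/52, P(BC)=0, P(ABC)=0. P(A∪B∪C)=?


P(A∪B∪C) = P(A)+P(B)+P(C) - P(AB)-P(AC)-P(BC) + P(ABC)
= 15/52+9/52+7/26 - 0-7/52-0 + 0
= 31/52

31/52


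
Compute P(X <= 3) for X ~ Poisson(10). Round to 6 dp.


P(X<=3) = e^(-10)*10^0/0! + e^(-10)*10^1/1! + e^(-10)*10^2/2! + e^(-10)*10^3/3!
≈ 0.0000453999 + 0.0004539993 + 0.0022699965 + 0.0075666550
= 0.0103360507
≈ 0.010336

0.010336


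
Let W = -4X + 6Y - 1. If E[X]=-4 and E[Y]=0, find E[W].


E[-4X + 6Y - 1] = -4*E[X] + 6*E[Y] - 1
= (-4)*(-4) + (6)*(0) + (-1)
= 16 + 0 - 1 = 15

15


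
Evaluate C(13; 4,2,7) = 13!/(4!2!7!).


13! = 6227020800
Denominator: 4!=24 * 2!=2 * 7!=5040
Coefficient = 6227020800 / 241920 = 25740

25740


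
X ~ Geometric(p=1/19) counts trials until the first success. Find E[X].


For geometric (trials until first success), E[X] = 1/p = 1/(1/19) = 19

19


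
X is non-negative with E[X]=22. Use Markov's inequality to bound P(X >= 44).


Markov: P(X >= a) <= E[X]/a
P(X >= 44) <= 22/44 = 1/2

1/2


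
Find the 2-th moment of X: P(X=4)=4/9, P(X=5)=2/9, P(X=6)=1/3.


E[X^2] = sum(x^2 * P(x))
= 16*4/9 + 25*2/9 + 36*1/3
= 74/3

74/3


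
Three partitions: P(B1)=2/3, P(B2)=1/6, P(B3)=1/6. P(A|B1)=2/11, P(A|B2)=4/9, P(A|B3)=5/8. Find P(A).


P(A) = P(A|B1)P(B1) + P(A|B2)P(B2) + P(A|B3)P(B3)
= 2/11*2/3 + 4/9*1/6 + 5/8*1/6
= 4/33 + 2/27 + 5/48 = 1423/4752

1423/4752


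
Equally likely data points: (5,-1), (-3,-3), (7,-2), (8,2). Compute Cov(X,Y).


E[X]=17/4, E[Y]=-1, E[XY]=3/2
Cov(X,Y) = E[XY] - E[X]E[Y] = 3/2 - 17/4*-1 = 23/4

23/4


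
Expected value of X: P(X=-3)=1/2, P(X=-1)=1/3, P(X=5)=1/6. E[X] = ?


E[X] = sum(x * P(x))
= -3*1/2 - 1*1/3 + 5*1/6
= -1

-1


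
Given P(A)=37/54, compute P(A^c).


P(A') = 1 - P(A) = 1 - 37/54 = 17/54

17/54


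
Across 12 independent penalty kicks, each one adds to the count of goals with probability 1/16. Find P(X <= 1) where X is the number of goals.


P(X<=1) = P(X=0) + P(X=1)
= 129746337890625/281474976710656 + 25949267578125/70368744177664
= 233543408203125/281474976710656

233543408203125/281474976710656


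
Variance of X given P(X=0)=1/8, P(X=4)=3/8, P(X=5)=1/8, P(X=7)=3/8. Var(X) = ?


E[X] = 19/4, E[X^2] = 55/2
Var(X) = E[X^2] - (E[X])^2 = 55/2 - (19/4)^2 = 79/16

79/16


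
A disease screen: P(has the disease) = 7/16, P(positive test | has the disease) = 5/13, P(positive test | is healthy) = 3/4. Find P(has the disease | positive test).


P(A) = P(A|B)P(B) + P(A|B')P(B') = 5/13*7/16 + 3/4*9/16 = 491/832
P(B|A) = P(A|B)P(B)/P(A) = (35/208)/(491/832) = 140/491

140/491


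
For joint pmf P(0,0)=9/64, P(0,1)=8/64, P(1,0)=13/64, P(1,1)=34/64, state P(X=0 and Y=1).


Read from table: P(X=0, Y=1) = 8/64 = 1/8

1/8


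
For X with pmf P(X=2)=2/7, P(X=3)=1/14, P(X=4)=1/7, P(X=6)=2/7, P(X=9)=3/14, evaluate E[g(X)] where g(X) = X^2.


E[X^2] = sum(g(x)*P(x))
= 4*2/7 + 9*1/14 + 16*1/7 + 36*2/7 + 81*3/14
= 222/7

222/7


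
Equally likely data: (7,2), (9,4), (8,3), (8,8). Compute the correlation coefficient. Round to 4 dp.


Cov(X,Y) = 0.5000, Var(X) = 0.5000, Var(Y) = 5.1875
rho = Cov/(sqrt(VarX)*sqrt(VarY)) = 0.3105

0.3105


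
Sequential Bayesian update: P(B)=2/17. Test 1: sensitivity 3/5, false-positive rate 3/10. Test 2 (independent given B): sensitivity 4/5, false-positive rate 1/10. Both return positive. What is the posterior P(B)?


After test 1: P(+) = 3/5*2/17 + 3/10*15/17 = 57/170
P(B|+) = (6/85)/(57/170) = 4/19
After test 2 (use post1 as new prior): P(+) = 4/5*4/19 + 1/10*15/19 = 47/190
P(B|+,+) = (16/95)/(47/190) = 32/47

32/47


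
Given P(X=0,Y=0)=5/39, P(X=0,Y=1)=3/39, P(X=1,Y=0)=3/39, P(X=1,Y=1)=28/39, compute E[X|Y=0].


P(Y=0) = 8/39
E[X|Y=0] = (0*5 + 1*3)/8 = 3/8

3/8


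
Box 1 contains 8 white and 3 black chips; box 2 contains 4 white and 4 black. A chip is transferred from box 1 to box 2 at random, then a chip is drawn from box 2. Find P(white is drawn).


P(transfer white) = 8/11; P(transfer black) = 3/11
If white transferred: Urn II has 5 white of 9, so P(white|white moved) = 5/9
If black transferred: Urn II has 4 white of 9, so P(white|black moved) = 4/9
By total probability: P(white) = 8/11*5/9 + 3/11*4/9 = 52/99

52/99


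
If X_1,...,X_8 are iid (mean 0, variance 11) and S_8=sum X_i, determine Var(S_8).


By independence, Var(S_n) = n*Var(X_1) = 8*11 = 88

88


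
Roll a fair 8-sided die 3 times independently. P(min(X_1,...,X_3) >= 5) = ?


P(min >= 5) = P(all X_i >= 5) = (P(X_1 >= 5))^3
= (4/8)^3 = (1/2)^3 = 1/8

1/8


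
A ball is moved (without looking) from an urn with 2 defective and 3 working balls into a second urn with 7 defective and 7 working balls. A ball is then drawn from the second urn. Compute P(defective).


P(transfer defective) = 2/5; P(transfer working) = 3/5
If defective transferred: Urn II has 8 defective of 15, so P(defective|defective moved) = 8/15
If working transferred: Urn II has 7 defective of 15, so P(defective|working moved) = 7/15
By total probability: P(defective) = 2/5*8/15 + 3/5*7/15 = 37/75

37/75


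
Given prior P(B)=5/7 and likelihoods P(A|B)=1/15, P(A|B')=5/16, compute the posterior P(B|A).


P(A) = P(A|B)P(B) + P(A|B')P(B') = 1/15*5/7 + 5/16*2/7 = 23/168
P(B|A) = P(A|B)P(B)/P(A) = (1/21)/(23/168) = 8/23

8/23


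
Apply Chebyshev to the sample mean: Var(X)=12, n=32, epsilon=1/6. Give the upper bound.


Var(Xbar) = Var(X)/n = 12/32
Chebyshev: P(|Xbar-mu| >= 1/6) <= Var(Xbar)/(1/6)^2 = (3/8)/(1/36) = 27/2
Bound exceeds 1, so trivial bound: 1

1


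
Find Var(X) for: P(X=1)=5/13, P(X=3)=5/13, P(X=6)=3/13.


E[X] = 38/13, E[X^2] = 158/13
Var(X) = E[X^2] - (E[X])^2 = 158/13 - (38/13)^2 = 610/169

610/169


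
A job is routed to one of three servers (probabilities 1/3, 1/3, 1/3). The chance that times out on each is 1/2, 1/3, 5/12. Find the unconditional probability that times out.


P(A) = P(A|B1)P(B1) + P(A|B2)P(B2) + P(A|B3)P(B3)
= 1/2*1/3 + 1/3*1/3 + 5/12*1/3
= 1/6 + 1/9 + 5/36 = 5/12

5/12


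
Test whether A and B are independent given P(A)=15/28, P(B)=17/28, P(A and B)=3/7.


P(A)*P(B) = 15/28*17/28 = 255/784
P(A∩B) = 3/7 != 255/784, so not independent

No, A and B are not independent


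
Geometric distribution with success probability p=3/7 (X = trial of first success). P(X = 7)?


P(X=7) = (1-p)^6 * p = (4/7)^6 * 3/7
= 4096/117649 * 3/7 = 12288/823543

12288/823543


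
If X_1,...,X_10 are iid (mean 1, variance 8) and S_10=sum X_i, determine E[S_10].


E[S_n] = n*E[X_1] = 10*1 = 10

10


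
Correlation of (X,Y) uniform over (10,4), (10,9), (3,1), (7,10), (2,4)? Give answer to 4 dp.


Cov(X,Y) = 6.3600, Var(X) = 11.4400, Var(Y) = 11.4400
rho = Cov/(sqrt(VarX)*sqrt(VarY)) = 0.5559

0.5559


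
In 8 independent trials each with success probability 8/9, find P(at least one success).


P(at least one) = 1 - P(none)
P(none) = (1 - 8/9)^8 = (1/9)^8 = 1/43046721
P(at least one) = 1 - 1/43046721 = 43046720/43046721

43046720/43046721


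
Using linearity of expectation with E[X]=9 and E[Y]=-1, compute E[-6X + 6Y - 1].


E[-6X + 6Y - 1] = -6*E[X] + 6*E[Y] - 1
= (-6)*(9) + (6)*(-1) + (-1)
= -54 - 6 - 1 = -61

-61


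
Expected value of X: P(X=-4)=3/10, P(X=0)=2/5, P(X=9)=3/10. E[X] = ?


E[X] = sum(x * P(x))
= -4*3/10 + 0*2/5 + 9*3/10
= 3/2

3/2


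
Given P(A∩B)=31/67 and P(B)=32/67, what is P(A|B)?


P(A|B) = P(A∩B)/P(B) = (31/67)/(32/67) = 31/32

31/32


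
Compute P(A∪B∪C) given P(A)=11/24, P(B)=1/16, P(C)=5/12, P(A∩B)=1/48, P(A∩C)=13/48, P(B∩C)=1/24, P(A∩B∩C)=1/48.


P(A∪B∪C) = P(A)+P(B)+P(C) - P(AB)-P(AC)-P(BC) + P(ABC)
= 11/24+1/16+5/12 - 1/48-13/48-1/24 + 1/48
= 5/8

5/8


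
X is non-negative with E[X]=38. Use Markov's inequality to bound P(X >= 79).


Markov: P(X >= a) <= E[X]/a
P(X >= 79) <= 38/79

38/79


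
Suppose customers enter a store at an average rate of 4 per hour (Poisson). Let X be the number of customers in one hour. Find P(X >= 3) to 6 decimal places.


P(X>=3) = 1 - P(X<=2) = 1 - (e^(-4)*4^0/0! + e^(-4)*4^1/1! + e^(-4)*4^2/2!)
≈ 1 - (0.0183156389 + 0.0732625556 + 0.1465251111)
= 1 - 0.2381033056 = 0.7618966944
≈ 0.761897

0.761897


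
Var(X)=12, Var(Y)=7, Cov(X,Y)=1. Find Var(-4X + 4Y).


Var(-4X + 4Y) = (-4)^2*Var(X) + 4^2*Var(Y) + 2*(-4)*4*Cov(X,Y)
= 16*12 + 16*7 - 32*1
= 192 + 112 - 32 = 272

272


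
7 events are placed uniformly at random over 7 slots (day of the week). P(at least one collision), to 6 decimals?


P(all different) = prod((7-i)/7 for i=0..6) = 0.006120
P(at least one match) = 1 - 0.006120 = 0.993880

0.993880


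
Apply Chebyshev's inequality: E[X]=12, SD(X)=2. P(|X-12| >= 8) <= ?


k = 8/2 = 4
Chebyshev: P(|X-mu| >= k*sigma) <= 1/k^2 = 1/4^2 = 1/16

1/16


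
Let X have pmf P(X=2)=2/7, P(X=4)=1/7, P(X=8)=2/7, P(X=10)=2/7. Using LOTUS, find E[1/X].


E[1/X] = sum(g(x)*P(x))
= 1/2*2/7 + 1/4*1/7 + 1/8*2/7 + 1/10*2/7
= 17/70

17/70


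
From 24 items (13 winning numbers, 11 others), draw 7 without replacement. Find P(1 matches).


P(X=1) = C(13,1)*C(11,6) / C(24,7)
= 13*462 / 346104
= 6006/346104 = 91/5244

91/5244


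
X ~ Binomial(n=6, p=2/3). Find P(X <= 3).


P(X<=3) = P(X=0) + P(X=1) + P(X=2) + P(X=3)
= 1/729 + 4/243 + 20/243 + 160/729
= 233/729

233/729


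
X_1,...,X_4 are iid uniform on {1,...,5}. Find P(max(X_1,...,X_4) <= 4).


P(max <= 4) = P(all X_i <= 4) = (P(X_1 <= 4))^4
= (4/5)^4 = 256/625

256/625


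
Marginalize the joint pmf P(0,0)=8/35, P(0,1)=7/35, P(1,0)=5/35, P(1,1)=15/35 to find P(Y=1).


P(Y=1) = P(0,1)+P(1,1) = 7/35 + 15/35 = 22/35

22/35


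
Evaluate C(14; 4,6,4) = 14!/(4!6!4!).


14! = 87178291200
Denominator: 4!=24 * 6!=720 * 4!=24
Coefficient = 87178291200 / 414720 = 210210

210210


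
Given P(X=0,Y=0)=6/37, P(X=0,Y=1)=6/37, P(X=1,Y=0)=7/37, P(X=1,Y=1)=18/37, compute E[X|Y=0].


P(Y=0) = 13/37
E[X|Y=0] = (0*6 + 1*7)/13 = 7/13

7/13


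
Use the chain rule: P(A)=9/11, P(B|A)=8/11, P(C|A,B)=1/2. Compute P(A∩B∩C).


P(A∩B∩C) = P(A) * P(B|A) * P(C|A∩B)
= 9/11 * 8/11 * 1/2
= 72/121 * 1/2 = 36/121

36/121


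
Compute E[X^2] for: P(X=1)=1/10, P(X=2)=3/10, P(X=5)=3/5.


E[X^2] = sum(x^2 * P(x))
= 1*1/10 + 4*3/10 + 25*3/5
= 163/10

163/10


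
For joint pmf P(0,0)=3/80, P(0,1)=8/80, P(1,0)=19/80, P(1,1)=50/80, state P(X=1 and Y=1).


Read from table: P(X=1, Y=1) = 50/80 = 5/8

5/8
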